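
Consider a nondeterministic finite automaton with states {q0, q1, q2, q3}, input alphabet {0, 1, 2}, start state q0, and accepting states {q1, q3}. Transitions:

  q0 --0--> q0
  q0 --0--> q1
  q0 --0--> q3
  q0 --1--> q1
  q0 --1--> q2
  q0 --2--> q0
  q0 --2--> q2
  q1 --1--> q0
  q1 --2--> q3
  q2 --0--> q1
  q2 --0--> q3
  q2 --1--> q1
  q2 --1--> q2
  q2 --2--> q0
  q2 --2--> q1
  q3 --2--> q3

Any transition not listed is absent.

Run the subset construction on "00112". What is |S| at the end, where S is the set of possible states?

4

Start in {q0}.
Read '0': {q0} → {q0, q1, q3}.
Read '0': {q0, q1, q3} → {q0, q1, q3}.
Read '1': {q0, q1, q3} → {q0, q1, q2}.
Read '1': {q0, q1, q2} → {q0, q1, q2}.
Read '2': {q0, q1, q2} → {q0, q1, q2, q3}.
That set has 4 states.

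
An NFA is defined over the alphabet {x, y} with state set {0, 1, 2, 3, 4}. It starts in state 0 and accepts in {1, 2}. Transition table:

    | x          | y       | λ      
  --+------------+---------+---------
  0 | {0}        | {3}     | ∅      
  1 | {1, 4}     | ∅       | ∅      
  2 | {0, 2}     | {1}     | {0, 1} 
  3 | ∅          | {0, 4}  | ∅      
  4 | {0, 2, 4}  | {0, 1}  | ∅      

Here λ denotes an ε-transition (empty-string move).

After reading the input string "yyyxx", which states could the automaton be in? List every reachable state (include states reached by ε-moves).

Start in {0}.
Read 'y': 0→{3}; now {3}.
Read 'y': 3→{0, 4}; now {0, 4}.
Read 'y': 0→{3}, 4→{0, 1}; now {0, 1, 3}.
Read 'x': 0→{0}, 1→{1, 4}, 3→∅; now {0, 1, 4}.
Read 'x': 0→{0}, 1→{1, 4}, 4→{0, 2, 4}; now {0, 1, 2, 4}.

{0, 1, 2, 4}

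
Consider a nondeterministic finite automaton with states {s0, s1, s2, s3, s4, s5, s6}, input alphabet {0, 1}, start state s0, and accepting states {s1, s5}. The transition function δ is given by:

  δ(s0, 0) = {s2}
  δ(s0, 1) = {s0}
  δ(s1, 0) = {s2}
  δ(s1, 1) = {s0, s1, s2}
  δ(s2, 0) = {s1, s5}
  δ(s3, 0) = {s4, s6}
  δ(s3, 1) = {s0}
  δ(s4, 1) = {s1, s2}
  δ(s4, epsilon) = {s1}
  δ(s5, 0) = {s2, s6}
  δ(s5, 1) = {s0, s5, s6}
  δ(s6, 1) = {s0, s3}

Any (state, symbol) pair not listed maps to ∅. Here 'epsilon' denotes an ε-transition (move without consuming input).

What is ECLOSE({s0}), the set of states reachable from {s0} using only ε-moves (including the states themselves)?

{s0}

Begin with {s0}.
No ε-moves leave this set, so the closure equals the set itself.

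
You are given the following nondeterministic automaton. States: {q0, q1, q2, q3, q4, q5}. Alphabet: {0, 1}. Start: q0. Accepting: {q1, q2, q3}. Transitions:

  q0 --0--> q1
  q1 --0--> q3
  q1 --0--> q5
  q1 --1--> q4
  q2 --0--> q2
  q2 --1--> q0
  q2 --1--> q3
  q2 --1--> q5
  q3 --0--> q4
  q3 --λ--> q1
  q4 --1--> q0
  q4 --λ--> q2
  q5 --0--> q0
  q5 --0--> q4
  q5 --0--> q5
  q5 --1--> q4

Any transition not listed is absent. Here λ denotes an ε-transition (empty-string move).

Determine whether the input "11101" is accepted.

Start in {q0}.
Read '1': {q0} → ∅.
The set is empty and remains empty for the remaining 4 symbols.
The final set ∅ contains no accepting state.

No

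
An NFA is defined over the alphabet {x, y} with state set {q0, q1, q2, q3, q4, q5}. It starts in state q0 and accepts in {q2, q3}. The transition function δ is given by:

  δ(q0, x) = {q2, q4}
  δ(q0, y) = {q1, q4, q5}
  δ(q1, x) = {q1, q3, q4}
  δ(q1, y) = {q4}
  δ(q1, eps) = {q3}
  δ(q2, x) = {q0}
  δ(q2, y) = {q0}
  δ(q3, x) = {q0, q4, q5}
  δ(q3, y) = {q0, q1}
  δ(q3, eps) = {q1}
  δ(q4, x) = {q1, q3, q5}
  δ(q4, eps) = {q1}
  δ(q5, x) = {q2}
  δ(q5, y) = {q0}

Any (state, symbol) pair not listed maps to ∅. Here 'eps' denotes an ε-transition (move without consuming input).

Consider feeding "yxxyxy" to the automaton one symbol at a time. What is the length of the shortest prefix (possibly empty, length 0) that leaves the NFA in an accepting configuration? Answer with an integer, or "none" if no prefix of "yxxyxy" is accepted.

1

Start in {q0}.
Read 'y': {q0} → {q1, q3, q4, q5}.
None of the earlier sets intersect F, but {q1, q3, q4, q5} does.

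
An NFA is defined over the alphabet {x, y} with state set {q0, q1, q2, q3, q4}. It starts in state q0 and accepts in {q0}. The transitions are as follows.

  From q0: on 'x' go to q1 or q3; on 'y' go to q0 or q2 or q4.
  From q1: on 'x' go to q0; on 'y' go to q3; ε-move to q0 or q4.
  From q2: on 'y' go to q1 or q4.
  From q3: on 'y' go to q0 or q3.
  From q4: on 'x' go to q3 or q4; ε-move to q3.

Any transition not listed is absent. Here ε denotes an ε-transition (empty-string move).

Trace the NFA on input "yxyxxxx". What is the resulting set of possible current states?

{q0, q1, q3, q4}

Start in {q0}.
Read 'y': q0→{q0, q2, q4}; union {q0, q2, q4}; ε-closure = {q0, q2, q3, q4}.
Read 'x': q0→{q1, q3}, q2→∅, q3→∅, q4→{q3, q4}; union {q1, q3, q4}; ε-closure = {q0, q1, q3, q4}.
Read 'y': q0→{q0, q2, q4}, q1→{q3}, q3→{q0, q3}, q4→∅; now {q0, q2, q3, q4}.
Read 'x': q0→{q1, q3}, q2→∅, q3→∅, q4→{q3, q4}; union {q1, q3, q4}; ε-closure = {q0, q1, q3, q4}.
Read 'x': q0→{q1, q3}, q1→{q0}, q3→∅, q4→{q3, q4}; now {q0, q1, q3, q4}.
Read 'x': q0→{q1, q3}, q1→{q0}, q3→∅, q4→{q3, q4}; now {q0, q1, q3, q4}.
Read 'x': q0→{q1, q3}, q1→{q0}, q3→∅, q4→{q3, q4}; now {q0, q1, q3, q4}.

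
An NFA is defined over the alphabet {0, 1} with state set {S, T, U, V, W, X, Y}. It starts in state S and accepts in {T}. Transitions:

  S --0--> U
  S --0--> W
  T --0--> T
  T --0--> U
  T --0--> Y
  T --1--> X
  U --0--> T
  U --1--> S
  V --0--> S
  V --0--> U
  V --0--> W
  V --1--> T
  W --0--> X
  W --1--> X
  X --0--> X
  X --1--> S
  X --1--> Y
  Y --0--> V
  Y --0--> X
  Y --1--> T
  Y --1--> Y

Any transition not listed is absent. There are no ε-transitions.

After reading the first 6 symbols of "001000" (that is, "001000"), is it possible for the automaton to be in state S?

No

Start in {S}.
Read '0': S→{U, W}; now {U, W}.
Read '0': U→{T}, W→{X}; now {T, X}.
Read '1': T→{X}, X→{S, Y}; now {S, X, Y}.
Read '0': S→{U, W}, X→{X}, Y→{V, X}; now {U, V, W, X}.
Read '0': U→{T}, V→{S, U, W}, W→{X}, X→{X}; now {S, T, U, W, X}.
Read '0': S→{U, W}, T→{T, U, Y}, U→{T}, W→{X}, X→{X}; now {T, U, W, X, Y}.
State S is not in {T, U, W, X, Y}.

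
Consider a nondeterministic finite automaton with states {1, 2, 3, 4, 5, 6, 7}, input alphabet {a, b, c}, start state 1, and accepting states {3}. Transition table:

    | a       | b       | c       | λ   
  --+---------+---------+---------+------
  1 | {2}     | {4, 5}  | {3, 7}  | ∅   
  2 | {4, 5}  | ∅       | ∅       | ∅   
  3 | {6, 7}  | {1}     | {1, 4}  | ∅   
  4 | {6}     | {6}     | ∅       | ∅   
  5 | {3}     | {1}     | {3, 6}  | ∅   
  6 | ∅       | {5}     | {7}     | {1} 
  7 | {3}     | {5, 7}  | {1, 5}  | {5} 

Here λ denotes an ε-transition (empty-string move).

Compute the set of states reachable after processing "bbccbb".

{1, 4, 5, 6}

Start in {1}.
Read 'b': 1→{4, 5}; now {4, 5}.
Read 'b': 4→{6}, 5→{1}; now {1, 6}.
Read 'c': 1→{3, 7}, 6→{7}; union {3, 7}; ε-closure = {3, 5, 7}.
Read 'c': 3→{1, 4}, 5→{3, 6}, 7→{1, 5}; now {1, 3, 4, 5, 6}.
Read 'b': 1→{4, 5}, 3→{1}, 4→{6}, 5→{1}, 6→{5}; now {1, 4, 5, 6}.
Read 'b': 1→{4, 5}, 4→{6}, 5→{1}, 6→{5}; now {1, 4, 5, 6}.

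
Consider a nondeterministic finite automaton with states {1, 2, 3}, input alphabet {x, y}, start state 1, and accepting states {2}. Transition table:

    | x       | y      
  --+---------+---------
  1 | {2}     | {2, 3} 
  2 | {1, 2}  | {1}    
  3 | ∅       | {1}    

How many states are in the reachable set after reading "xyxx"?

2

Start in {1}.
Read 'x': 1→{2}; now {2}.
Read 'y': 2→{1}; now {1}.
Read 'x': 1→{2}; now {2}.
Read 'x': 2→{1, 2}; now {1, 2}.
That set has 2 states.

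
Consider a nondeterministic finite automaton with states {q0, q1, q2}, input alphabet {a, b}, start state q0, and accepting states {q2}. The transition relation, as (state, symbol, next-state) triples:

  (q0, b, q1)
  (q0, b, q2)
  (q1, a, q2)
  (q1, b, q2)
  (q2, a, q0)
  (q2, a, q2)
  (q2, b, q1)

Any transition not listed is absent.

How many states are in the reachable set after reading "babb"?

Start in {q0}.
Read 'b': {q0} → {q1, q2}.
Read 'a': {q1, q2} → {q0, q2}.
Read 'b': {q0, q2} → {q1, q2}.
Read 'b': {q1, q2} → {q1, q2}.
That set has 2 states.

2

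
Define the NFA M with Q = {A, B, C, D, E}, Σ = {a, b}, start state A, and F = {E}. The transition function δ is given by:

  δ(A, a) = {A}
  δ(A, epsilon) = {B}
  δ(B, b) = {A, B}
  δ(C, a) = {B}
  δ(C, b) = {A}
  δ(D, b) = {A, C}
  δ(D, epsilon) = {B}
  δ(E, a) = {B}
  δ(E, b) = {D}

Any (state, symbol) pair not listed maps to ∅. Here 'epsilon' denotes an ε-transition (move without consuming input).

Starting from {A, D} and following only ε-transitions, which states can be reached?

{A, B, D}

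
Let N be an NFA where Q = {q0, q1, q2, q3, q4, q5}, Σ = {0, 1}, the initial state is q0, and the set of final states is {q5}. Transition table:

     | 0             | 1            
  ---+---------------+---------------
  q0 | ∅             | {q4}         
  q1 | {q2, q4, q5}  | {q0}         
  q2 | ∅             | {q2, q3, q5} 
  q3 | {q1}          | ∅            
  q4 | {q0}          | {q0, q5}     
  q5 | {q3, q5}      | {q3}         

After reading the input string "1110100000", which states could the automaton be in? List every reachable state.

∅

Start in {q0}.
Read '1': {q0} → {q4}.
Read '1': {q4} → {q0, q5}.
Read '1': {q0, q5} → {q3, q4}.
Read '0': {q3, q4} → {q0, q1}.
Read '1': {q0, q1} → {q0, q4}.
Read '0': {q0, q4} → {q0}.
Read '0': {q0} → ∅.
The set is empty and remains empty for the remaining 3 symbols.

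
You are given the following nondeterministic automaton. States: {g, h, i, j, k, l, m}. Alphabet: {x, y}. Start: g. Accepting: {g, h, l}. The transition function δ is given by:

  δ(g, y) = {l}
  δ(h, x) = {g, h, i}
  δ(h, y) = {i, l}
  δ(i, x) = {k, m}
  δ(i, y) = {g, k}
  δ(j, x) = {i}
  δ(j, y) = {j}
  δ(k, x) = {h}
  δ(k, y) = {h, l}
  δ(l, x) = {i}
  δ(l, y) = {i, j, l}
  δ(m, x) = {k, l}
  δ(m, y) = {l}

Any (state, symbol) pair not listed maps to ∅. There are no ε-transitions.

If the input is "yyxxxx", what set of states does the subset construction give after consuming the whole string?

{g, h, i, k, m}

Start in {g}.
Read 'y': {g} → {l}.
Read 'y': {l} → {i, j, l}.
Read 'x': {i, j, l} → {i, k, m}.
Read 'x': {i, k, m} → {h, k, l, m}.
Read 'x': {h, k, l, m} → {g, h, i, k, l}.
Read 'x': {g, h, i, k, l} → {g, h, i, k, m}.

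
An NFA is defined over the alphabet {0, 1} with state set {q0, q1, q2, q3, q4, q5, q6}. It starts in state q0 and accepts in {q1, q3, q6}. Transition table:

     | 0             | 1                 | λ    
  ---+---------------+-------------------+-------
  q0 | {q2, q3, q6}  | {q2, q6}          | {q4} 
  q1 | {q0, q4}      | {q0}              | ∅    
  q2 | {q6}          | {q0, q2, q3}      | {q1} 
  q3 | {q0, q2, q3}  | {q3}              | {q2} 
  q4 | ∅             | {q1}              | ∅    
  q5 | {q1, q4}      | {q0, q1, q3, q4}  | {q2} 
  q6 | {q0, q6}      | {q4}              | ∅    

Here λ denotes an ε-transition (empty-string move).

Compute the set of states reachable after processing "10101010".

Start: ε-closure({q0}) = {q0, q4}.
Read '1': {q0, q4} → {q1, q2, q6}.
Read '0': {q1, q2, q6} → {q0, q4, q6}.
Read '1': {q0, q4, q6} → {q1, q2, q4, q6}.
Read '0': {q1, q2, q4, q6} → {q0, q4, q6}.
Read '1': {q0, q4, q6} → {q1, q2, q4, q6}.
Read '0': {q1, q2, q4, q6} → {q0, q4, q6}.
Read '1': {q0, q4, q6} → {q1, q2, q4, q6}.
Read '0': {q1, q2, q4, q6} → {q0, q4, q6}.

{q0, q4, q6}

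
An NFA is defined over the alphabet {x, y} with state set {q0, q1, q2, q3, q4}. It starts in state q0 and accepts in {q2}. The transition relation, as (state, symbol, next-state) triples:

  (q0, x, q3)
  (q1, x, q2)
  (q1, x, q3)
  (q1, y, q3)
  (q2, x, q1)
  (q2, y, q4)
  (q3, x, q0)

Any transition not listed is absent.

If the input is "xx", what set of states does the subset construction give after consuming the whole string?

{q0}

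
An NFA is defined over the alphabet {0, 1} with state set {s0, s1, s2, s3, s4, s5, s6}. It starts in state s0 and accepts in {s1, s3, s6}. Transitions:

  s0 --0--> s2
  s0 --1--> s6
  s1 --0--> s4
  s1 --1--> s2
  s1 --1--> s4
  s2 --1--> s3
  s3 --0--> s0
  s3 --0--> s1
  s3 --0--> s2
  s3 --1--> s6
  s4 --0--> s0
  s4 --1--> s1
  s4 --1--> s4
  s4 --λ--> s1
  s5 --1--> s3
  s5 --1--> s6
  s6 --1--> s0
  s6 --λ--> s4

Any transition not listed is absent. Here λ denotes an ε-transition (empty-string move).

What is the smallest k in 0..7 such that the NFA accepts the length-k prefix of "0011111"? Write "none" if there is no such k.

Start in {s0}.
Read '0': s0→{s2}; now {s2}.
Read '0': s2→∅; now ∅.
The set is empty and remains empty for the remaining 5 symbols.
No reachable set along the way intersects F.

none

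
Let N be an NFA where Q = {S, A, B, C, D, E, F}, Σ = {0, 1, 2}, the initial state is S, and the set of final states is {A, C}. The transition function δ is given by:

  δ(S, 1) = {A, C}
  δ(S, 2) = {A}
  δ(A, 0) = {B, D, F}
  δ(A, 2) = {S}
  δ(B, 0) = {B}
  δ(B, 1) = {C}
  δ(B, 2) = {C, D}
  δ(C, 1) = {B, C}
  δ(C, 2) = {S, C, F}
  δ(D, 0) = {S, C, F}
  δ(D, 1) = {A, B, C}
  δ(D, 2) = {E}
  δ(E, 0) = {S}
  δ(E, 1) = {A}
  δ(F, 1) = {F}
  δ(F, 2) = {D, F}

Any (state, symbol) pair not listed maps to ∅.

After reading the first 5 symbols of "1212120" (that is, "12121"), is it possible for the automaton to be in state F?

Start in {S}.
Read '1': {S} → {A, C}.
Read '2': {A, C} → {S, C, F}.
Read '1': {S, C, F} → {A, B, C, F}.
Read '2': {A, B, C, F} → {S, C, D, F}.
Read '1': {S, C, D, F} → {A, B, C, F}.
State F is in {A, B, C, F}.

Yes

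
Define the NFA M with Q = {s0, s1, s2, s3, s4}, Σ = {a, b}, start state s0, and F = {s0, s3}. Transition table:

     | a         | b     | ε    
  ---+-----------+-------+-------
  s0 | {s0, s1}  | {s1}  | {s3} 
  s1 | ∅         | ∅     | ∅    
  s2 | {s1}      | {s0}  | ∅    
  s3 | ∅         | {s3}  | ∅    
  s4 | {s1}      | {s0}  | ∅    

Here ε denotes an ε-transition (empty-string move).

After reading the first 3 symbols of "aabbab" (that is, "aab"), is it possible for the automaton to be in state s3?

Yes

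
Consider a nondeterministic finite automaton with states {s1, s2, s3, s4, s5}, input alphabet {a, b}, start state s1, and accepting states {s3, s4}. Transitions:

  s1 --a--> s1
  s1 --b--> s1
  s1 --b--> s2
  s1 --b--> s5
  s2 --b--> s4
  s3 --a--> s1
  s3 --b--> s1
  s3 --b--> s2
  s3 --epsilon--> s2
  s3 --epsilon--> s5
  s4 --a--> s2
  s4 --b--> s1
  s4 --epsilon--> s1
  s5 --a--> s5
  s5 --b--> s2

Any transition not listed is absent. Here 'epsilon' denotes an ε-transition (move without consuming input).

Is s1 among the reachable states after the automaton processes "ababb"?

Start in {s1}.
Read 'a': {s1} → {s1}.
Read 'b': {s1} → {s1, s2, s5}.
Read 'a': {s1, s2, s5} → {s1, s5}.
Read 'b': {s1, s5} → {s1, s2, s5}.
Read 'b': {s1, s2, s5} → {s1, s2, s4, s5}.
State s1 is in {s1, s2, s4, s5}.

Yes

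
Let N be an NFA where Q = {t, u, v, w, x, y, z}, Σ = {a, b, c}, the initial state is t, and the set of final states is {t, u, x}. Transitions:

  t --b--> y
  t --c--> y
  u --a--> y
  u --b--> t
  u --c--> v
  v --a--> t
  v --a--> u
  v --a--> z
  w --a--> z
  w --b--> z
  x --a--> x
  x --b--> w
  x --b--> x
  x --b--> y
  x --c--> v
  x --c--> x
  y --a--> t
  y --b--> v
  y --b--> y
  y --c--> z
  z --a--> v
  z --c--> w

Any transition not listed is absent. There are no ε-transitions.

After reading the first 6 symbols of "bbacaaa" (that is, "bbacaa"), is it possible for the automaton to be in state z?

Start in {t}.
Read 'b': t→{y}; now {y}.
Read 'b': y→{v, y}; now {v, y}.
Read 'a': v→{t, u, z}, y→{t}; now {t, u, z}.
Read 'c': t→{y}, u→{v}, z→{w}; now {v, w, y}.
Read 'a': v→{t, u, z}, w→{z}, y→{t}; now {t, u, z}.
Read 'a': t→∅, u→{y}, z→{v}; now {v, y}.
State z is not in {v, y}.

No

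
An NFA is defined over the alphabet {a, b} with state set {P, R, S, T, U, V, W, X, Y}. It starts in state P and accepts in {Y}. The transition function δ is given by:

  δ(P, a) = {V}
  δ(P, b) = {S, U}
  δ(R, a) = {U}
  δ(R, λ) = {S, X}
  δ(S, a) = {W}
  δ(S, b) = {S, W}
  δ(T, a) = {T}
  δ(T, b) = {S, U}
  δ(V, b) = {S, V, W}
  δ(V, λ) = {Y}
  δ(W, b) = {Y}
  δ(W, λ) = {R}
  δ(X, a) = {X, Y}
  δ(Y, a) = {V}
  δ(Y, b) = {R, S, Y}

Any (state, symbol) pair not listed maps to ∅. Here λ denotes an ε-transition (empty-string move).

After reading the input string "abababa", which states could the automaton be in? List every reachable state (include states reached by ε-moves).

Start in {P}.
Read 'a': P→{V}; union {V}; ε-closure = {V, Y}.
Read 'b': V→{S, V, W}, Y→{R, S, Y}; union {R, S, V, W, Y}; ε-closure = {R, S, V, W, X, Y}.
Read 'a': R→{U}, S→{W}, V→∅, W→∅, X→{X, Y}, Y→{V}; union {U, V, W, X, Y}; ε-closure = {R, S, U, V, W, X, Y}.
Read 'b': R→∅, S→{S, W}, U→∅, V→{S, V, W}, W→{Y}, X→∅, Y→{R, S, Y}; union {R, S, V, W, Y}; ε-closure = {R, S, V, W, X, Y}.
Read 'a': R→{U}, S→{W}, V→∅, W→∅, X→{X, Y}, Y→{V}; union {U, V, W, X, Y}; ε-closure = {R, S, U, V, W, X, Y}.
Read 'b': R→∅, S→{S, W}, U→∅, V→{S, V, W}, W→{Y}, X→∅, Y→{R, S, Y}; union {R, S, V, W, Y}; ε-closure = {R, S, V, W, X, Y}.
Read 'a': R→{U}, S→{W}, V→∅, W→∅, X→{X, Y}, Y→{V}; union {U, V, W, X, Y}; ε-closure = {R, S, U, V, W, X, Y}.

{R, S, U, V, W, X, Y}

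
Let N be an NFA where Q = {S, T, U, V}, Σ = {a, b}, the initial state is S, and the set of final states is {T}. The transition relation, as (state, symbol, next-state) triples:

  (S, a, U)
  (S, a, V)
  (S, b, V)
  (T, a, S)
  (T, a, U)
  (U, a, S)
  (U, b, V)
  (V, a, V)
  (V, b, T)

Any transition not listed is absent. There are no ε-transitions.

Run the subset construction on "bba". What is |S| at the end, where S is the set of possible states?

Start in {S}.
Read 'b': S→{V}; now {V}.
Read 'b': V→{T}; now {T}.
Read 'a': T→{S, U}; now {S, U}.
That set has 2 states.

2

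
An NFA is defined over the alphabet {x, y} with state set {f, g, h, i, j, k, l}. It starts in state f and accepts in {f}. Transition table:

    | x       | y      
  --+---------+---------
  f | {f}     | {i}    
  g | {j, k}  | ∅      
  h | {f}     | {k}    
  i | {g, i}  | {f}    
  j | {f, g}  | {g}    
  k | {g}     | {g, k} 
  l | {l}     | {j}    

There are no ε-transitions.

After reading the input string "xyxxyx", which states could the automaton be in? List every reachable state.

{f, g, j, k}

Start in {f}.
Read 'x': f→{f}; now {f}.
Read 'y': f→{i}; now {i}.
Read 'x': i→{g, i}; now {g, i}.
Read 'x': g→{j, k}, i→{g, i}; now {g, i, j, k}.
Read 'y': g→∅, i→{f}, j→{g}, k→{g, k}; now {f, g, k}.
Read 'x': f→{f}, g→{j, k}, k→{g}; now {f, g, j, k}.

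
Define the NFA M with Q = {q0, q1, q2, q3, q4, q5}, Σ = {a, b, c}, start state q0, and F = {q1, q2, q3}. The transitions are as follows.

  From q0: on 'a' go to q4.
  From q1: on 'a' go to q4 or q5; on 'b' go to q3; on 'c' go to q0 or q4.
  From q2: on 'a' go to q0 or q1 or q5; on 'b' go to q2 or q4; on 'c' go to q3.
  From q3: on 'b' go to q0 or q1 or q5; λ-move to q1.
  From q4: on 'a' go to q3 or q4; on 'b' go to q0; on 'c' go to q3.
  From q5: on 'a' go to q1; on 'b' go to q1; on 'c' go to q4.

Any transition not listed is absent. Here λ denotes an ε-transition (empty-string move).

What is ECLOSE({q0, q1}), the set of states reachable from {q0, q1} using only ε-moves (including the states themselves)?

Begin with {q0, q1}.
No ε-moves leave this set, so the closure equals the set itself.

{q0, q1}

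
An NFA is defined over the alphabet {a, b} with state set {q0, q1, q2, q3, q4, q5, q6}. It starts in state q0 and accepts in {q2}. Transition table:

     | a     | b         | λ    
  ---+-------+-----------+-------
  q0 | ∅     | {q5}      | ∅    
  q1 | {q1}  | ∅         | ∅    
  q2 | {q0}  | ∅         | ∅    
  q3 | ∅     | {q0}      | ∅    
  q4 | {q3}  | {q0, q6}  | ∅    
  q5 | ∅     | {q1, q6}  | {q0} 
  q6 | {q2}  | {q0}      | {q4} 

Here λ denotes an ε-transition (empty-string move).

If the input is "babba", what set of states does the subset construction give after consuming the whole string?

∅

Start in {q0}.
Read 'b': {q0} → {q0, q5}.
Read 'a': {q0, q5} → ∅.
The set is empty and remains empty for the remaining 3 symbols.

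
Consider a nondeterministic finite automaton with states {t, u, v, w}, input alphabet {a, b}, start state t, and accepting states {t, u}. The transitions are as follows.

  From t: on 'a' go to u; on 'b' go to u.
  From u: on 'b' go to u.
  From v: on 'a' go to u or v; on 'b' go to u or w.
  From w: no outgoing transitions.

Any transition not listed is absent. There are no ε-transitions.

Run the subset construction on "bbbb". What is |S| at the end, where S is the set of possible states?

Start in {t}.
Read 'b': {t} → {u}.
Read 'b': {u} → {u}.
Read 'b': {u} → {u}.
Read 'b': {u} → {u}.
That set has 1 state.

1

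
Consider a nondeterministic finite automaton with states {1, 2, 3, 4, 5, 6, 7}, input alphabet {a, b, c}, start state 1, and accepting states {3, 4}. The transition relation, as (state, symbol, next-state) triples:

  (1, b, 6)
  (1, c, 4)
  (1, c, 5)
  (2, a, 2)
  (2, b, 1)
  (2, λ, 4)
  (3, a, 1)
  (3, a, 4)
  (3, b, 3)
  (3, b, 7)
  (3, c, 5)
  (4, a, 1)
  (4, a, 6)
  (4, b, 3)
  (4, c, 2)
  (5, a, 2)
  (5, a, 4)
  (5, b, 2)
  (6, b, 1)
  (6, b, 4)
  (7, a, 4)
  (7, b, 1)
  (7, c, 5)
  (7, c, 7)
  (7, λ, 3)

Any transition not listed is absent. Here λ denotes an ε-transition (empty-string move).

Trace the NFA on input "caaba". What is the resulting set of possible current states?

Start in {1}.
Read 'c': {1} → {4, 5}.
Read 'a': {4, 5} → {1, 2, 4, 6}.
Read 'a': {1, 2, 4, 6} → {1, 2, 4, 6}.
Read 'b': {1, 2, 4, 6} → {1, 3, 4, 6}.
Read 'a': {1, 3, 4, 6} → {1, 4, 6}.

{1, 4, 6}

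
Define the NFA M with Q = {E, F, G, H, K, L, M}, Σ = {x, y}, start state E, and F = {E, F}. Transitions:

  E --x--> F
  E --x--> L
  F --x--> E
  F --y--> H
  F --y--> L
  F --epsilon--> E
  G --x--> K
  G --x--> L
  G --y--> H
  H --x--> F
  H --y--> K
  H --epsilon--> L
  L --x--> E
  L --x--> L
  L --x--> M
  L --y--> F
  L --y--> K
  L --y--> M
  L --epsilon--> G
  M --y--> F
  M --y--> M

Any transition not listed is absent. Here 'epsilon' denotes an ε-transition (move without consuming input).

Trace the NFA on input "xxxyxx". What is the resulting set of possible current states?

{E, F, G, K, L, M}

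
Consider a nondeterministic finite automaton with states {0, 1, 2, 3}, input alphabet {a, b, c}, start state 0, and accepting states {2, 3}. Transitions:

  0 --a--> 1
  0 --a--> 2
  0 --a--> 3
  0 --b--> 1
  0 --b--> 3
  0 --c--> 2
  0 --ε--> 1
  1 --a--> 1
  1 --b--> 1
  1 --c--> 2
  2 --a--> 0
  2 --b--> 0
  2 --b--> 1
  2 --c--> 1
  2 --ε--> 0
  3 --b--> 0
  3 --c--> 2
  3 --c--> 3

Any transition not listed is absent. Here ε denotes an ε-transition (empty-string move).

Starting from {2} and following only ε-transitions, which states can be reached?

{0, 1, 2}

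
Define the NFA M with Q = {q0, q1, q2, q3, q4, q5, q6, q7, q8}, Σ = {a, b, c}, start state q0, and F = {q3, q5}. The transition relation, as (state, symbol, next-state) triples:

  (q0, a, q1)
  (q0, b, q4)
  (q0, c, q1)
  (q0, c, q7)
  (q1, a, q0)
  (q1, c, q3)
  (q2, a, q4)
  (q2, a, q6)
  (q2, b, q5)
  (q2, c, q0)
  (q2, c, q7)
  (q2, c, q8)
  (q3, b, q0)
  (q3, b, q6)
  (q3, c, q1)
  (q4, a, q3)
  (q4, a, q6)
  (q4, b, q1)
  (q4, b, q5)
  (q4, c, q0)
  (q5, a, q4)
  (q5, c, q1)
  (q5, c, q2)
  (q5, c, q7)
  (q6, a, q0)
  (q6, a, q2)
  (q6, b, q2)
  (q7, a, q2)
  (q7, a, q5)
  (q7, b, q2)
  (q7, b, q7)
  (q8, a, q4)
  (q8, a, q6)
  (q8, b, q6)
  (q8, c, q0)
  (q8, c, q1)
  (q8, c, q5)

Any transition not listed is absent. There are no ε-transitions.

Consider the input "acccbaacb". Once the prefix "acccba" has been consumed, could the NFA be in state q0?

Start in {q0}.
Read 'a': {q0} → {q1}.
Read 'c': {q1} → {q3}.
Read 'c': {q3} → {q1}.
Read 'c': {q1} → {q3}.
Read 'b': {q3} → {q0, q6}.
Read 'a': {q0, q6} → {q0, q1, q2}.
State q0 is in {q0, q1, q2}.

Yes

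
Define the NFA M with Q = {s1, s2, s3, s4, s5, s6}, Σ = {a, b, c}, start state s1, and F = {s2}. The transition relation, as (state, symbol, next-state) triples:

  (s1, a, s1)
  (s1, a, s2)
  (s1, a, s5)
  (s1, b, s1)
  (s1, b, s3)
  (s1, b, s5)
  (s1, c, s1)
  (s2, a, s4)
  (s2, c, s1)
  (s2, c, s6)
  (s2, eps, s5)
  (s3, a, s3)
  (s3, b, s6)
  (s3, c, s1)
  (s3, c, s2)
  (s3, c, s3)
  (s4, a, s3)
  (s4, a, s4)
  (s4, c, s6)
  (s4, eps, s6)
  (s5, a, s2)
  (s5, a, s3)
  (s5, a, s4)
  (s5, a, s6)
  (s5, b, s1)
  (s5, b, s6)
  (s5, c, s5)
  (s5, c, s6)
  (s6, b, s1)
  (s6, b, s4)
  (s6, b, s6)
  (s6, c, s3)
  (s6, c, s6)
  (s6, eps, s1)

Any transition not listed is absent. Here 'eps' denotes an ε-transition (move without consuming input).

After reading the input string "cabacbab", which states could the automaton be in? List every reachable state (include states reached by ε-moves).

Start in {s1}.
Read 'c': s1→{s1}; now {s1}.
Read 'a': s1→{s1, s2, s5}; now {s1, s2, s5}.
Read 'b': s1→{s1, s3, s5}, s2→∅, s5→{s1, s6}; now {s1, s3, s5, s6}.
Read 'a': s1→{s1, s2, s5}, s3→{s3}, s5→{s2, s3, s4, s6}, s6→∅; now {s1, s2, s3, s4, s5, s6}.
Read 'c': s1→{s1}, s2→{s1, s6}, s3→{s1, s2, s3}, s4→{s6}, s5→{s5, s6}, s6→{s3, s6}; now {s1, s2, s3, s5, s6}.
Read 'b': s1→{s1, s3, s5}, s2→∅, s3→{s6}, s5→{s1, s6}, s6→{s1, s4, s6}; now {s1, s3, s4, s5, s6}.
Read 'a': s1→{s1, s2, s5}, s3→{s3}, s4→{s3, s4}, s5→{s2, s3, s4, s6}, s6→∅; now {s1, s2, s3, s4, s5, s6}.
Read 'b': s1→{s1, s3, s5}, s2→∅, s3→{s6}, s4→∅, s5→{s1, s6}, s6→{s1, s4, s6}; now {s1, s3, s4, s5, s6}.

{s1, s3, s4, s5, s6}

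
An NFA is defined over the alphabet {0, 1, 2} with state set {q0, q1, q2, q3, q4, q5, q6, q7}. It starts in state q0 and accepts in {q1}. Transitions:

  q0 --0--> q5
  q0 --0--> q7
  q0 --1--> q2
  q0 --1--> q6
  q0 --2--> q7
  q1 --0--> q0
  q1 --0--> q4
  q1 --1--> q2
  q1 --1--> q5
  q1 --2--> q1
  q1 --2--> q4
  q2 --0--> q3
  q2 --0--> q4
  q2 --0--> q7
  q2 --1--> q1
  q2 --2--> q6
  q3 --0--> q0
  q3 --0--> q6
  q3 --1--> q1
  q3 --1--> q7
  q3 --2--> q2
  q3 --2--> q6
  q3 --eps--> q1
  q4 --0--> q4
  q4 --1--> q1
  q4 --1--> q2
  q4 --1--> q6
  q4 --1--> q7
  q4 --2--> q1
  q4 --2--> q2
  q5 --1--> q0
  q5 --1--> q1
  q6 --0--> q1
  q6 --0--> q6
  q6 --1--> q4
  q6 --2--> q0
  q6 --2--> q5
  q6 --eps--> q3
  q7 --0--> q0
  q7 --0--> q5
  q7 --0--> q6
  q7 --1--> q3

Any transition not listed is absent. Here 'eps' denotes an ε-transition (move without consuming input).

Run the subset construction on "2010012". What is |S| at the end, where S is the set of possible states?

8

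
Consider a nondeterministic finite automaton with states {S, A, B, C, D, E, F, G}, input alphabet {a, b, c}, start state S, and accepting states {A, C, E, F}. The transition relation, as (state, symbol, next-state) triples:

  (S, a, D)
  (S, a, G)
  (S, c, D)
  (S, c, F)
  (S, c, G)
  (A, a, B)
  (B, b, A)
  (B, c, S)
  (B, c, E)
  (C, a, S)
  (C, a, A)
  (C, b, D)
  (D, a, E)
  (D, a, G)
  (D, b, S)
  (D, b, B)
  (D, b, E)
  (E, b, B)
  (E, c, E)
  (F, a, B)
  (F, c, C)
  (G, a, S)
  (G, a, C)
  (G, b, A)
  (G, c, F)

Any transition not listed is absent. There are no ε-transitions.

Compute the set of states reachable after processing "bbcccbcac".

∅

Start in {S}.
Read 'b': {S} → ∅.
The set is empty and remains empty for the remaining 8 symbols.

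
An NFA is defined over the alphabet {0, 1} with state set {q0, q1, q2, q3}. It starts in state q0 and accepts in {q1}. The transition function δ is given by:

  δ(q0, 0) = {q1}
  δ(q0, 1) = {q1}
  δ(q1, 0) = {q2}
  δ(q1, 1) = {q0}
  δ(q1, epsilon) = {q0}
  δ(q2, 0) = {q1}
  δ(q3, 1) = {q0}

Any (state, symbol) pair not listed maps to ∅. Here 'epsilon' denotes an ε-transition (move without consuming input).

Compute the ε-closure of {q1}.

Begin with {q1}.
ε-move q1 → q0; add q0.

{q0, q1}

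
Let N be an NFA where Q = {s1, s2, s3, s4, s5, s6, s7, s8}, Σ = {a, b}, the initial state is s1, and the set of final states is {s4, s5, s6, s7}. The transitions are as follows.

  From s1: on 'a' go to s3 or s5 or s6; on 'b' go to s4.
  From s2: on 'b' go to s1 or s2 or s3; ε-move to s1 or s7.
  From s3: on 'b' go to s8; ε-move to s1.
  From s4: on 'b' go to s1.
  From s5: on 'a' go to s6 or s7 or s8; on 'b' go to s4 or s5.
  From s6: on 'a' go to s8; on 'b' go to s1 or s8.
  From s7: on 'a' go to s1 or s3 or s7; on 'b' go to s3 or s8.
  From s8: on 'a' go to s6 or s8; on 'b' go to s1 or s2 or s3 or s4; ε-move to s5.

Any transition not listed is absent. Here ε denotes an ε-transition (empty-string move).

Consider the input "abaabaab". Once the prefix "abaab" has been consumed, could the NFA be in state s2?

Yes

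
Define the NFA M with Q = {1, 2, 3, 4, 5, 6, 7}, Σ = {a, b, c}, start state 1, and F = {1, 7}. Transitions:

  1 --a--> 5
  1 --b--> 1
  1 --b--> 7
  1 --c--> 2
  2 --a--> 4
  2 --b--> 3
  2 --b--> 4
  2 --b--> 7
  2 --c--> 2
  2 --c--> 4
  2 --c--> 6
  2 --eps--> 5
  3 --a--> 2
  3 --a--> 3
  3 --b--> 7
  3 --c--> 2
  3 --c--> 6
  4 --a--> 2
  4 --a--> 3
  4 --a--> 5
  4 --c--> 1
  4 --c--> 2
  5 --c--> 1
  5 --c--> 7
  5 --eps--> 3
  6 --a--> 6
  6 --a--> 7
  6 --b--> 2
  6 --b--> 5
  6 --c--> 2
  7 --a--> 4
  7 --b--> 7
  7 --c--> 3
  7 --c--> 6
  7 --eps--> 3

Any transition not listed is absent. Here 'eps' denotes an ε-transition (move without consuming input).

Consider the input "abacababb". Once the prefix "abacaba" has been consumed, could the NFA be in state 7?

No

Start in {1}.
Read 'a': {1} → {3, 5}.
Read 'b': {3, 5} → {3, 7}.
Read 'a': {3, 7} → {2, 3, 4, 5}.
Read 'c': {2, 3, 4, 5} → {1, 2, 3, 4, 5, 6, 7}.
Read 'a': {1, 2, 3, 4, 5, 6, 7} → {2, 3, 4, 5, 6, 7}.
Read 'b': {2, 3, 4, 5, 6, 7} → {2, 3, 4, 5, 7}.
Read 'a': {2, 3, 4, 5, 7} → {2, 3, 4, 5}.
State 7 is not in {2, 3, 4, 5}.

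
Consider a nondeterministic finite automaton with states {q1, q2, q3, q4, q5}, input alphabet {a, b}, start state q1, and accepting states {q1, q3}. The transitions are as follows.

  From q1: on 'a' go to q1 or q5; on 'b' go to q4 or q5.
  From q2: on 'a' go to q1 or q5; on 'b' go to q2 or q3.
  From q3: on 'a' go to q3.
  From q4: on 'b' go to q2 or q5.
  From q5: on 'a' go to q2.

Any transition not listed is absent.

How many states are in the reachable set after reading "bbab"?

4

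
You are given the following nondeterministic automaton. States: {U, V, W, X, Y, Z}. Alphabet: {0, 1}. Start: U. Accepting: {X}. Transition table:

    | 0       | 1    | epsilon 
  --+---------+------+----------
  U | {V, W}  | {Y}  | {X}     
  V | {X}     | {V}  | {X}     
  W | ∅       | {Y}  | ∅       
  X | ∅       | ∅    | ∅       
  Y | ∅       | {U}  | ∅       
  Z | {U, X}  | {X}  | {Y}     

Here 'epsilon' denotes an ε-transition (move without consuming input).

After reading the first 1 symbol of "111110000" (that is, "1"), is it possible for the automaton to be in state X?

No

Start: ε-closure({U}) = {U, X}.
Read '1': {U, X} → {Y}.
State X is not in {Y}.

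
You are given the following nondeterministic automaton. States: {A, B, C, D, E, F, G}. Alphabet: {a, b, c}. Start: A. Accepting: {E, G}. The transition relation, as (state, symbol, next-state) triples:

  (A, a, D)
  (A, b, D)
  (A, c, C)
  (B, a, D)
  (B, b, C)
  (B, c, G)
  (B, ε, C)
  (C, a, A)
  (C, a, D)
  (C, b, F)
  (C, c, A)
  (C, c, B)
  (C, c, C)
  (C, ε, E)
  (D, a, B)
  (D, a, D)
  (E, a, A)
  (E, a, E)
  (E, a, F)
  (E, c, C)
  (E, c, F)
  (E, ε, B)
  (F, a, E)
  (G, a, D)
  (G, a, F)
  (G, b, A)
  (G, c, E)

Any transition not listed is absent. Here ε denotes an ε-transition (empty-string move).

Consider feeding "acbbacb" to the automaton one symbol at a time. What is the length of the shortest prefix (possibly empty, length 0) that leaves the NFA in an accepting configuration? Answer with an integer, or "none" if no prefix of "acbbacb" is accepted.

Start in {A}.
Read 'a': {A} → {D}.
Read 'c': {D} → ∅.
The set is empty and remains empty for the remaining 5 symbols.
No reachable set along the way intersects F.

none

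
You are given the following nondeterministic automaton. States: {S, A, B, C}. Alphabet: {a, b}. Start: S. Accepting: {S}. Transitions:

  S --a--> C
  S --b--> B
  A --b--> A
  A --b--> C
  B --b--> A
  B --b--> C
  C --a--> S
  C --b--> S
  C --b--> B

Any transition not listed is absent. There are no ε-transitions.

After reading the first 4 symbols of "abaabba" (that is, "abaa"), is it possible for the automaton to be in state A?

No

Start in {S}.
Read 'a': S→{C}; now {C}.
Read 'b': C→{S, B}; now {S, B}.
Read 'a': S→{C}, B→∅; now {C}.
Read 'a': C→{S}; now {S}.
State A is not in {S}.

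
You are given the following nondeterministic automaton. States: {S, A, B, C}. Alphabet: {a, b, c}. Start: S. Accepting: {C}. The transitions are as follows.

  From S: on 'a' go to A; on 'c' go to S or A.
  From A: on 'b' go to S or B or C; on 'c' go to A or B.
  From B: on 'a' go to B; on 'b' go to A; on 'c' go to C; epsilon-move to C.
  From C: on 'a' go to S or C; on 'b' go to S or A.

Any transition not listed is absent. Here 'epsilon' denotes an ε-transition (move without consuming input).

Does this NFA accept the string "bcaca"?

No

Start in {S}.
Read 'b': S→∅; now ∅.
The set is empty and remains empty for the remaining 4 symbols.
The final set ∅ contains no accepting state.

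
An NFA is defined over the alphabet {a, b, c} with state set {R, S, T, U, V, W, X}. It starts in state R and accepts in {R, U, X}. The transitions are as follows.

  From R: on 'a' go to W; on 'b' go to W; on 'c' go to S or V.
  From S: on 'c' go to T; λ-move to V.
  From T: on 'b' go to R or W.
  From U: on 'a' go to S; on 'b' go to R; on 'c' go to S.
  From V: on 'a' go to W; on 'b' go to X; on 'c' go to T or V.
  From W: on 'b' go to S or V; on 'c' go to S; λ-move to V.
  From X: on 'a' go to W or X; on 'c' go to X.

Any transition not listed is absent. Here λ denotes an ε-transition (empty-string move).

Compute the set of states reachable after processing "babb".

{X}

Start in {R}.
Read 'b': R→{W}; union {W}; ε-closure = {V, W}.
Read 'a': V→{W}, W→∅; union {W}; ε-closure = {V, W}.
Read 'b': V→{X}, W→{S, V}; now {S, V, X}.
Read 'b': S→∅, V→{X}, X→∅; now {X}.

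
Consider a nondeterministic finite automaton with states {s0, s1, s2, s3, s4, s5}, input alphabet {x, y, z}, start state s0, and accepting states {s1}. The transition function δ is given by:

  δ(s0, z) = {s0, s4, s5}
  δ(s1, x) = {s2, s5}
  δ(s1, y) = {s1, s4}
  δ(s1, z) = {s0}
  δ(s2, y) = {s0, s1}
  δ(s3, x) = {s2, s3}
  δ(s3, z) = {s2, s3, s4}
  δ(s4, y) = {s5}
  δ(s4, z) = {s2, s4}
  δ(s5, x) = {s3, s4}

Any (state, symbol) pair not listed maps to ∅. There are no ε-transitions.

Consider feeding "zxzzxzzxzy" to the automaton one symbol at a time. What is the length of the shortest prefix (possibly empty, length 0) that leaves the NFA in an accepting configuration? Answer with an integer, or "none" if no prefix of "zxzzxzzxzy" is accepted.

10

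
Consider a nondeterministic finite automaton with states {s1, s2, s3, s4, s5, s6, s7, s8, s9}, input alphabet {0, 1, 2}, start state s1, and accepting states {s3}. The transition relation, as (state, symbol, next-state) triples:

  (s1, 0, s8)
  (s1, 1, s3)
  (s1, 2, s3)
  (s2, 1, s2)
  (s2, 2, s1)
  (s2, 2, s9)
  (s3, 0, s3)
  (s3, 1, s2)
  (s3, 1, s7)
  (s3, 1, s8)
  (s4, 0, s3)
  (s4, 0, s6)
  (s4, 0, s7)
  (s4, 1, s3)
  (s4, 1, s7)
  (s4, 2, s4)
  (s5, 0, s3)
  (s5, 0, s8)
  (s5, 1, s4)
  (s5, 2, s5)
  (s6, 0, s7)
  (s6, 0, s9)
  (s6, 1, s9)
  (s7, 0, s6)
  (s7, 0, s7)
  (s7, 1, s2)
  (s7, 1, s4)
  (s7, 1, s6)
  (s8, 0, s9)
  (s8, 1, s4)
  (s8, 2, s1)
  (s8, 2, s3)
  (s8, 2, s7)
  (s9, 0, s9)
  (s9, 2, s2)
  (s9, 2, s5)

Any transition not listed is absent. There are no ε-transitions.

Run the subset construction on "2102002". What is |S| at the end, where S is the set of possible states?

2

Start in {s1}.
Read '2': s1→{s3}; now {s3}.
Read '1': s3→{s2, s7, s8}; now {s2, s7, s8}.
Read '0': s2→∅, s7→{s6, s7}, s8→{s9}; now {s6, s7, s9}.
Read '2': s6→∅, s7→∅, s9→{s2, s5}; now {s2, s5}.
Read '0': s2→∅, s5→{s3, s8}; now {s3, s8}.
Read '0': s3→{s3}, s8→{s9}; now {s3, s9}.
Read '2': s3→∅, s9→{s2, s5}; now {s2, s5}.
That set has 2 states.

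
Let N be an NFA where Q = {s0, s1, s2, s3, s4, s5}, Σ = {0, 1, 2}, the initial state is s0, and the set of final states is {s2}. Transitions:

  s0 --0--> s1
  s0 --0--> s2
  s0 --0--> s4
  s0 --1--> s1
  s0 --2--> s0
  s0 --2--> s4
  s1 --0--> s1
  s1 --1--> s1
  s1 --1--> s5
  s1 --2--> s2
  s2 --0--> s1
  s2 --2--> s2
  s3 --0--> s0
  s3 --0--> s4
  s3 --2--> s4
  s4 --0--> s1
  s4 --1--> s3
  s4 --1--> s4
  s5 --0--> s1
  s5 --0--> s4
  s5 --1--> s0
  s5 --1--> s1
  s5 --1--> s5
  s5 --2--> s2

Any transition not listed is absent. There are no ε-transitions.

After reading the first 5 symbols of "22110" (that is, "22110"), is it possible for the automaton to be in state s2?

No

Start in {s0}.
Read '2': {s0} → {s0, s4}.
Read '2': {s0, s4} → {s0, s4}.
Read '1': {s0, s4} → {s1, s3, s4}.
Read '1': {s1, s3, s4} → {s1, s3, s4, s5}.
Read '0': {s1, s3, s4, s5} → {s0, s1, s4}.
State s2 is not in {s0, s1, s4}.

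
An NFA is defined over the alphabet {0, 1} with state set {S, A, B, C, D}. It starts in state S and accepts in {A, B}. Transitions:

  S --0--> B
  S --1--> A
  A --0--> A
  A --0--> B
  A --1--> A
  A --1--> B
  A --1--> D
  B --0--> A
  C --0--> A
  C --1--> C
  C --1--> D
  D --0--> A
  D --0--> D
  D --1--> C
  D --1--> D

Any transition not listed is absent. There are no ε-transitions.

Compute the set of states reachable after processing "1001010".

Start in {S}.
Read '1': S→{A}; now {A}.
Read '0': A→{A, B}; now {A, B}.
Read '0': A→{A, B}, B→{A}; now {A, B}.
Read '1': A→{A, B, D}, B→∅; now {A, B, D}.
Read '0': A→{A, B}, B→{A}, D→{A, D}; now {A, B, D}.
Read '1': A→{A, B, D}, B→∅, D→{C, D}; now {A, B, C, D}.
Read '0': A→{A, B}, B→{A}, C→{A}, D→{A, D}; now {A, B, D}.

{A, B, D}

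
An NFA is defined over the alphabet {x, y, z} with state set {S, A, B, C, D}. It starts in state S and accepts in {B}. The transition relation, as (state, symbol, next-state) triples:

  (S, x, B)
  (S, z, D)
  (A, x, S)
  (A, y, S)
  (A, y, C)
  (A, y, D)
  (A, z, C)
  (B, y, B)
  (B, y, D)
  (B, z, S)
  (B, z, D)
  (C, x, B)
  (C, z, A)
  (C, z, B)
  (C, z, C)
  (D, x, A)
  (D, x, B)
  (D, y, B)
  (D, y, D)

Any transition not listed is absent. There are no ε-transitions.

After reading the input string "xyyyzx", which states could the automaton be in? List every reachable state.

{A, B}

Start in {S}.
Read 'x': {S} → {B}.
Read 'y': {B} → {B, D}.
Read 'y': {B, D} → {B, D}.
Read 'y': {B, D} → {B, D}.
Read 'z': {B, D} → {S, D}.
Read 'x': {S, D} → {A, B}.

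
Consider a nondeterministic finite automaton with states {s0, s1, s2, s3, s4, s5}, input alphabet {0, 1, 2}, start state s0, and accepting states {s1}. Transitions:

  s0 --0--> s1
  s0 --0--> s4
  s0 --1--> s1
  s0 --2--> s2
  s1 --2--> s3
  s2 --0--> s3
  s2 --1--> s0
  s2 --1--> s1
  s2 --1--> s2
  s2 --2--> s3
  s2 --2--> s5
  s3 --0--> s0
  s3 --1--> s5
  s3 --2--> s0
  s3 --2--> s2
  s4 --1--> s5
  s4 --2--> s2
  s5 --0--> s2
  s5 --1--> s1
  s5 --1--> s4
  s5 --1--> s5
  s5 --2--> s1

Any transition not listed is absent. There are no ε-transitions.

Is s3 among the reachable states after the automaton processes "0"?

Start in {s0}.
Read '0': s0→{s1, s4}; now {s1, s4}.
State s3 is not in {s1, s4}.

No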